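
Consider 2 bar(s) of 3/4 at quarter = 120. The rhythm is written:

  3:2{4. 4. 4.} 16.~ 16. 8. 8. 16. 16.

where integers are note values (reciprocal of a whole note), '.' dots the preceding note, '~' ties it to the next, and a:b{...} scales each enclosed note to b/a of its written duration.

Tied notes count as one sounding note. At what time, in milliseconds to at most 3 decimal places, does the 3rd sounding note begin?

note 3 onset = 2b = 1000.0ms

1. 0.0ms @ 0 + 500.0ms (1)
2. 500.0ms @ 1 + 500.0ms (1)
3. 1000.0ms @ 2 + 500.0ms (1)
4. 1500.0ms @ 3 + 375.0ms (3/4)
5. 1875.0ms @ 15/4 + 375.0ms (3/4)
6. 2250.0ms @ 9/2 + 375.0ms (3/4)
7. 2625.0ms @ 21/4 + 187.5ms (3/8)
8. 2812.5ms @ 45/8 + 187.5ms (3/8)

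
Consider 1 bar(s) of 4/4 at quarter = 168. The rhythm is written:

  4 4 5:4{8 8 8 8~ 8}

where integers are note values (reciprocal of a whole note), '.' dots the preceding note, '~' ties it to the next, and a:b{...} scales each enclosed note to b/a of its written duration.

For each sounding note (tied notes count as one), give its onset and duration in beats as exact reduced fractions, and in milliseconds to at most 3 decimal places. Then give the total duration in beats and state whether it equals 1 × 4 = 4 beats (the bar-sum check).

1) 0.0ms=0b +357.143ms=1b
2) 357.143ms=1b +357.143ms=1b
3) 714.286ms=2b +142.857ms=2/5b
4) 857.143ms=12/5b +142.857ms=2/5b
5) 1000.0ms=14/5b +142.857ms=2/5b
6) 1142.857ms=16/5b +285.714ms=4/5b
Σ=4b of 4 (168bpm 4/4) — PASS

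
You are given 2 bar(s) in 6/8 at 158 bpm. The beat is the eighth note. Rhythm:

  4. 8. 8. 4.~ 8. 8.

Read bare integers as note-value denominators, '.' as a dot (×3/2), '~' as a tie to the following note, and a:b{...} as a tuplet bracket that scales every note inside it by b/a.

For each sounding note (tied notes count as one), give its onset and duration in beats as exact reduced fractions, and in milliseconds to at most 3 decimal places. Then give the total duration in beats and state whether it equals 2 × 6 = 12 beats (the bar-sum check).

1) 0.0ms=0b +1139.241ms=3b
2) 1139.241ms=3b +569.62ms=3/2b
3) 1708.861ms=9/2b +569.62ms=3/2b
4) 2278.481ms=6b +1708.861ms=9/2b
5) 3987.342ms=21/2b +569.62ms=3/2b
Σ=12b of 12 (158bpm 6/8) — PASS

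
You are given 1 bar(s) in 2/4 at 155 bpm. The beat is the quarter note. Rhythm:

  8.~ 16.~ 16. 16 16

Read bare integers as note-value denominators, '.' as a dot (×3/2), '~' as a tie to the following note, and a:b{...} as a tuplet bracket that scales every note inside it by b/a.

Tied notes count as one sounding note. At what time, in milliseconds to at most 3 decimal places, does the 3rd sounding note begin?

note 3 onset = 7/4b = 677.419ms

1. 0.0ms @ 0 + 580.645ms (3/2)
2. 580.645ms @ 3/2 + 96.774ms (1/4)
3. 677.419ms @ 7/4 + 96.774ms (1/4)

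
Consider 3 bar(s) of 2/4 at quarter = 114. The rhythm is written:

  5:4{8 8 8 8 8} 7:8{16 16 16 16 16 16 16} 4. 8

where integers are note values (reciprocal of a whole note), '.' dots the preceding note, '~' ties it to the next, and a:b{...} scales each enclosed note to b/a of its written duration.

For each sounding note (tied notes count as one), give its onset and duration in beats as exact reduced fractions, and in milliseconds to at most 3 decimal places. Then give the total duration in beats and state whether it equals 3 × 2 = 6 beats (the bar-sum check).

1) 0.0ms=0b +210.526ms=2/5b
2) 210.526ms=2/5b +210.526ms=2/5b
3) 421.053ms=4/5b +210.526ms=2/5b
4) 631.579ms=6/5b +210.526ms=2/5b
5) 842.105ms=8/5b +210.526ms=2/5b
6) 1052.632ms=2b +150.376ms=2/7b
7) 1203.008ms=16/7b +150.376ms=2/7b
8) 1353.383ms=18/7b +150.376ms=2/7b
9) 1503.759ms=20/7b +150.376ms=2/7b
10) 1654.135ms=22/7b +150.376ms=2/7b
11) 1804.511ms=24/7b +150.376ms=2/7b
12) 1954.887ms=26/7b +150.376ms=2/7b
13) 2105.263ms=4b +789.474ms=3/2b
14) 2894.737ms=11/2b +263.158ms=1/2b
Σ=6b of 6 (114bpm 2/4) — PASS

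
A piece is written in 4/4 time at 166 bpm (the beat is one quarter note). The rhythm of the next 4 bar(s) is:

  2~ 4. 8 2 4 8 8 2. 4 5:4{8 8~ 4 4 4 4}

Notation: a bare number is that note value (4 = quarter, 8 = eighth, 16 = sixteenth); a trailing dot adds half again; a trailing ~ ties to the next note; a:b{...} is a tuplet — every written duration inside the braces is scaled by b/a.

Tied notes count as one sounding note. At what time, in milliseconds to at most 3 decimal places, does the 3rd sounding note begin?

note 3 onset = 4b = 1445.783ms

1. 0.0ms @ 0 + 1265.06ms (7/2)
2. 1265.06ms @ 7/2 + 180.723ms (1/2)
3. 1445.783ms @ 4 + 722.892ms (2)
4. 2168.675ms @ 6 + 361.446ms (1)
5. 2530.12ms @ 7 + 180.723ms (1/2)
6. 2710.843ms @ 15/2 + 180.723ms (1/2)
7. 2891.566ms @ 8 + 1084.337ms (3)
8. 3975.904ms @ 11 + 361.446ms (1)
9. 4337.349ms @ 12 + 144.578ms (2/5)
10. 4481.928ms @ 62/5 + 433.735ms (6/5)
11. 4915.663ms @ 68/5 + 289.157ms (4/5)
12. 5204.819ms @ 72/5 + 289.157ms (4/5)
13. 5493.976ms @ 76/5 + 289.157ms (4/5)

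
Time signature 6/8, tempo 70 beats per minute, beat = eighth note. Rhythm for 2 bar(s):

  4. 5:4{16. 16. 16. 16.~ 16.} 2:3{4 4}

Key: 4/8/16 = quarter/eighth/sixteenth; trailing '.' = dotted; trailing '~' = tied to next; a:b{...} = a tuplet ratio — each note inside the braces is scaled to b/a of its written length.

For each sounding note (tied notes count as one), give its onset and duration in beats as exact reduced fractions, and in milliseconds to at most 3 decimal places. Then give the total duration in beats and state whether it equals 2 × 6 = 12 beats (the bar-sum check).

1) 0.0ms=0b +2571.429ms=3b
2) 2571.429ms=3b +514.286ms=3/5b
3) 3085.714ms=18/5b +514.286ms=3/5b
4) 3600.0ms=21/5b +514.286ms=3/5b
5) 4114.286ms=24/5b +1028.571ms=6/5b
6) 5142.857ms=6b +2571.429ms=3b
7) 7714.286ms=9b +2571.429ms=3b
Σ=12b of 12 (70bpm 6/8) — PASS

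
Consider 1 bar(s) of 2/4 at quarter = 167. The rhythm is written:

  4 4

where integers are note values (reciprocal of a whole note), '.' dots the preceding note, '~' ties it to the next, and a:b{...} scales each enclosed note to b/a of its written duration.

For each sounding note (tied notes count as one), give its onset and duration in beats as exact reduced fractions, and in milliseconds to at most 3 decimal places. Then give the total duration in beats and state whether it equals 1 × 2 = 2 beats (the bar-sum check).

1) 0.0ms=0b +359.281ms=1b
2) 359.281ms=1b +359.281ms=1b
Σ=2b of 2 (167bpm 2/4) — PASS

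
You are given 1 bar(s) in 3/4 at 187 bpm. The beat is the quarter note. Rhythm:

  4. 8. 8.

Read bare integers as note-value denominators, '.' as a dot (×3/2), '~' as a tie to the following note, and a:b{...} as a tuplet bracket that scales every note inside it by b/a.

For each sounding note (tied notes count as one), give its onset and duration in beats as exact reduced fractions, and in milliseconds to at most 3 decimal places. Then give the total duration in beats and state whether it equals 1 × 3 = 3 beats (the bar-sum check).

1) 0.0ms=0b +481.283ms=3/2b
2) 481.283ms=3/2b +240.642ms=3/4b
3) 721.925ms=9/4b +240.642ms=3/4b
Σ=3b of 3 (187bpm 3/4) — PASS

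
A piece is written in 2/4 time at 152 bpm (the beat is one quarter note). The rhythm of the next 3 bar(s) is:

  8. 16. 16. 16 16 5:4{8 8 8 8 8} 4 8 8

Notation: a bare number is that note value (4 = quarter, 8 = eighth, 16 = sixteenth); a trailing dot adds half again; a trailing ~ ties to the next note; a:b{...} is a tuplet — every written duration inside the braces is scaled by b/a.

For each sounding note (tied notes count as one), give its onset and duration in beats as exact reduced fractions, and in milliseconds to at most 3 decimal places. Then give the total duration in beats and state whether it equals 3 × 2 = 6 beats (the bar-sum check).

1) 0.0ms=0b +296.053ms=3/4b
2) 296.053ms=3/4b +148.026ms=3/8b
3) 444.079ms=9/8b +148.026ms=3/8b
4) 592.105ms=3/2b +98.684ms=1/4b
5) 690.789ms=7/4b +98.684ms=1/4b
6) 789.474ms=2b +157.895ms=2/5b
7) 947.368ms=12/5b +157.895ms=2/5b
8) 1105.263ms=14/5b +157.895ms=2/5b
9) 1263.158ms=16/5b +157.895ms=2/5b
10) 1421.053ms=18/5b +157.895ms=2/5b
11) 1578.947ms=4b +394.737ms=1b
12) 1973.684ms=5b +197.368ms=1/2b
13) 2171.053ms=11/2b +197.368ms=1/2b
Σ=6b of 6 (152bpm 2/4) — PASS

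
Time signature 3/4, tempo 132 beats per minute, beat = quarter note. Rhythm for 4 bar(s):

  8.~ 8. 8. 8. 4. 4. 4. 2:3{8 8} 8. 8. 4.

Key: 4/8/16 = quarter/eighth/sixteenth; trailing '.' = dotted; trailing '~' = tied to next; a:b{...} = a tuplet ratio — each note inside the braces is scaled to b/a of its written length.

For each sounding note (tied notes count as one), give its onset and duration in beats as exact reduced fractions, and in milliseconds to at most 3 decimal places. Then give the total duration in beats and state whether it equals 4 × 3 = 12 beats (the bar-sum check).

1) 0.0ms=0b +681.818ms=3/2b
2) 681.818ms=3/2b +340.909ms=3/4b
3) 1022.727ms=9/4b +340.909ms=3/4b
4) 1363.636ms=3b +681.818ms=3/2b
5) 2045.455ms=9/2b +681.818ms=3/2b
6) 2727.273ms=6b +681.818ms=3/2b
7) 3409.091ms=15/2b +340.909ms=3/4b
8) 3750.0ms=33/4b +340.909ms=3/4b
9) 4090.909ms=9b +340.909ms=3/4b
10) 4431.818ms=39/4b +340.909ms=3/4b
11) 4772.727ms=21/2b +681.818ms=3/2b
Σ=12b of 12 (132bpm 3/4) — PASS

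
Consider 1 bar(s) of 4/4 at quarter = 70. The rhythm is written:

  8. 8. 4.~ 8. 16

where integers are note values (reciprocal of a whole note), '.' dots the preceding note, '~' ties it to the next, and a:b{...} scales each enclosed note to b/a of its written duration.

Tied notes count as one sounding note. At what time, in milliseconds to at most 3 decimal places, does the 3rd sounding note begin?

note 3 onset = 3/2b = 1285.714ms

1. 0.0ms @ 0 + 642.857ms (3/4)
2. 642.857ms @ 3/4 + 642.857ms (3/4)
3. 1285.714ms @ 3/2 + 1928.571ms (9/4)
4. 3214.286ms @ 15/4 + 214.286ms (1/4)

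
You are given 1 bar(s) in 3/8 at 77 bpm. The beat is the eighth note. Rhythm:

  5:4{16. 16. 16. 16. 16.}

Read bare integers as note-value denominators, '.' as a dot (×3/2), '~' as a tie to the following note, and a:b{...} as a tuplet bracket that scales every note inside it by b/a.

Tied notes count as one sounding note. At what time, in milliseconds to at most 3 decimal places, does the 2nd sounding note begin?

note 2 onset = 3/5b = 467.532ms

1. 0.0ms @ 0 + 467.532ms (3/5)
2. 467.532ms @ 3/5 + 467.532ms (3/5)
3. 935.065ms @ 6/5 + 467.532ms (3/5)
4. 1402.597ms @ 9/5 + 467.532ms (3/5)
5. 1870.13ms @ 12/5 + 467.532ms (3/5)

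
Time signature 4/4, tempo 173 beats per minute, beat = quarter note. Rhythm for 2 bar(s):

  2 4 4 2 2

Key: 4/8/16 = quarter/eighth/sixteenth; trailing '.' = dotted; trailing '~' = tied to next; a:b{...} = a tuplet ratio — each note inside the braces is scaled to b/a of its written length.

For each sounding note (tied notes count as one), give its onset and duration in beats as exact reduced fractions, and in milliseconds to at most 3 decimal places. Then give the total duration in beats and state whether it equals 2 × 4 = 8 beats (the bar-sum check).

1) 0.0ms=0b +693.642ms=2b
2) 693.642ms=2b +346.821ms=1b
3) 1040.462ms=3b +346.821ms=1b
4) 1387.283ms=4b +693.642ms=2b
5) 2080.925ms=6b +693.642ms=2b
Σ=8b of 8 (173bpm 4/4) — PASS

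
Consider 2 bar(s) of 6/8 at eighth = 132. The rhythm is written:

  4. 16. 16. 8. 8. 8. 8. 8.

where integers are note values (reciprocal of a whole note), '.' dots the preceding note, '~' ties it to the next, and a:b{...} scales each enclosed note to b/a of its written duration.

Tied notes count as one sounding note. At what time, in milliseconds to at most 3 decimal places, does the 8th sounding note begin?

1. 0.0ms @ 0 + 1363.636ms (3)
2. 1363.636ms @ 3 + 340.909ms (3/4)
3. 1704.545ms @ 15/4 + 340.909ms (3/4)
4. 2045.455ms @ 9/2 + 681.818ms (3/2)
5. 2727.273ms @ 6 + 681.818ms (3/2)
6. 3409.091ms @ 15/2 + 681.818ms (3/2)
7. 4090.909ms @ 9 + 681.818ms (3/2)
8. 4772.727ms @ 21/2 + 681.818ms (3/2)

note 8 onset = 21/2b = 4772.727ms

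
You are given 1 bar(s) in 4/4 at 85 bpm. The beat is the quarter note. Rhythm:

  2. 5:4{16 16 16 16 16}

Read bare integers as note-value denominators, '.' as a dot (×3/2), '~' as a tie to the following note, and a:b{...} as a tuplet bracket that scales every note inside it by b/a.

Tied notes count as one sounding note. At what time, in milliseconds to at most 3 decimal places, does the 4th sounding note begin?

note 4 onset = 17/5b = 2400.0ms

1. 0.0ms @ 0 + 2117.647ms (3)
2. 2117.647ms @ 3 + 141.176ms (1/5)
3. 2258.824ms @ 16/5 + 141.176ms (1/5)
4. 2400.0ms @ 17/5 + 141.176ms (1/5)
5. 2541.176ms @ 18/5 + 141.176ms (1/5)
6. 2682.353ms @ 19/5 + 141.176ms (1/5)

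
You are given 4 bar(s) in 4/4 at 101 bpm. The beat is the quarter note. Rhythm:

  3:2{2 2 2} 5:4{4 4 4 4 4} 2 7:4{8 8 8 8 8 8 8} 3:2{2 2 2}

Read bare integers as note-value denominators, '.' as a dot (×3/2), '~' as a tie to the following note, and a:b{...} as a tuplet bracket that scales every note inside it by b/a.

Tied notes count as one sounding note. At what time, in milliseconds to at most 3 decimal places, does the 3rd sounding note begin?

note 3 onset = 8/3b = 1584.158ms

1. 0.0ms @ 0 + 792.079ms (4/3)
2. 792.079ms @ 4/3 + 792.079ms (4/3)
3. 1584.158ms @ 8/3 + 792.079ms (4/3)
4. 2376.238ms @ 4 + 475.248ms (4/5)
5. 2851.485ms @ 24/5 + 475.248ms (4/5)
6. 3326.733ms @ 28/5 + 475.248ms (4/5)
7. 3801.98ms @ 32/5 + 475.248ms (4/5)
8. 4277.228ms @ 36/5 + 475.248ms (4/5)
9. 4752.475ms @ 8 + 1188.119ms (2)
10. 5940.594ms @ 10 + 169.731ms (2/7)
11. 6110.325ms @ 72/7 + 169.731ms (2/7)
12. 6280.057ms @ 74/7 + 169.731ms (2/7)
13. 6449.788ms @ 76/7 + 169.731ms (2/7)
14. 6619.519ms @ 78/7 + 169.731ms (2/7)
15. 6789.25ms @ 80/7 + 169.731ms (2/7)
16. 6958.982ms @ 82/7 + 169.731ms (2/7)
17. 7128.713ms @ 12 + 792.079ms (4/3)
18. 7920.792ms @ 40/3 + 792.079ms (4/3)
19. 8712.871ms @ 44/3 + 792.079ms (4/3)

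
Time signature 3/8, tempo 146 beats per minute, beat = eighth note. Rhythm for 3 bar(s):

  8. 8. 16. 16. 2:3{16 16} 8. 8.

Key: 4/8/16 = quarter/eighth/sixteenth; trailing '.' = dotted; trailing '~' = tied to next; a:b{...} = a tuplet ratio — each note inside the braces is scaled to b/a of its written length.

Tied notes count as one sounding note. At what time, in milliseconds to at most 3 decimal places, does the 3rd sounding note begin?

note 3 onset = 3b = 1232.877ms

1. 0.0ms @ 0 + 616.438ms (3/2)
2. 616.438ms @ 3/2 + 616.438ms (3/2)
3. 1232.877ms @ 3 + 308.219ms (3/4)
4. 1541.096ms @ 15/4 + 308.219ms (3/4)
5. 1849.315ms @ 9/2 + 308.219ms (3/4)
6. 2157.534ms @ 21/4 + 308.219ms (3/4)
7. 2465.753ms @ 6 + 616.438ms (3/2)
8. 3082.192ms @ 15/2 + 616.438ms (3/2)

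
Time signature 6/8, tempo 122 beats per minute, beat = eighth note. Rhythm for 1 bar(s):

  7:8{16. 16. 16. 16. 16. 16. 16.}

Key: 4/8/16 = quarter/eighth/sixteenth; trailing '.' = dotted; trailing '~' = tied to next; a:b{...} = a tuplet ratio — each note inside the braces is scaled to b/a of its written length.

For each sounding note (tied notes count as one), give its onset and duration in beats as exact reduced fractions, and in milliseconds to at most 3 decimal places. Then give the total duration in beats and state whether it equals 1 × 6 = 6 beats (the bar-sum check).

1) 0.0ms=0b +421.546ms=6/7b
2) 421.546ms=6/7b +421.546ms=6/7b
3) 843.091ms=12/7b +421.546ms=6/7b
4) 1264.637ms=18/7b +421.546ms=6/7b
5) 1686.183ms=24/7b +421.546ms=6/7b
6) 2107.728ms=30/7b +421.546ms=6/7b
7) 2529.274ms=36/7b +421.546ms=6/7b
Σ=6b of 6 (122bpm 6/8) — PASS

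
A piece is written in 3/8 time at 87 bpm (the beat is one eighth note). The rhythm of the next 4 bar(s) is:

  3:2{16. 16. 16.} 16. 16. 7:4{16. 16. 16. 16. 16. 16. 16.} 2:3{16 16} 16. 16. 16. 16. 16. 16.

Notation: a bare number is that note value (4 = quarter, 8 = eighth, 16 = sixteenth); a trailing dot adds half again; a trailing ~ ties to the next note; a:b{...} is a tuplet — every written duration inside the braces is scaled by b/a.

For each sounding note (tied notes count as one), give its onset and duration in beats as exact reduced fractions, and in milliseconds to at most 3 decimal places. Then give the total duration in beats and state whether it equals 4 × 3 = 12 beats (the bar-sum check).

1) 0.0ms=0b +344.828ms=1/2b
2) 344.828ms=1/2b +344.828ms=1/2b
3) 689.655ms=1b +344.828ms=1/2b
4) 1034.483ms=3/2b +517.241ms=3/4b
5) 1551.724ms=9/4b +517.241ms=3/4b
6) 2068.966ms=3b +295.567ms=3/7b
7) 2364.532ms=24/7b +295.567ms=3/7b
8) 2660.099ms=27/7b +295.567ms=3/7b
9) 2955.665ms=30/7b +295.567ms=3/7b
10) 3251.232ms=33/7b +295.567ms=3/7b
11) 3546.798ms=36/7b +295.567ms=3/7b
12) 3842.365ms=39/7b +295.567ms=3/7b
13) 4137.931ms=6b +517.241ms=3/4b
14) 4655.172ms=27/4b +517.241ms=3/4b
15) 5172.414ms=15/2b +517.241ms=3/4b
16) 5689.655ms=33/4b +517.241ms=3/4b
17) 6206.897ms=9b +517.241ms=3/4b
18) 6724.138ms=39/4b +517.241ms=3/4b
19) 7241.379ms=21/2b +517.241ms=3/4b
20) 7758.621ms=45/4b +517.241ms=3/4b
Σ=12b of 12 (87bpm 3/8) — PASS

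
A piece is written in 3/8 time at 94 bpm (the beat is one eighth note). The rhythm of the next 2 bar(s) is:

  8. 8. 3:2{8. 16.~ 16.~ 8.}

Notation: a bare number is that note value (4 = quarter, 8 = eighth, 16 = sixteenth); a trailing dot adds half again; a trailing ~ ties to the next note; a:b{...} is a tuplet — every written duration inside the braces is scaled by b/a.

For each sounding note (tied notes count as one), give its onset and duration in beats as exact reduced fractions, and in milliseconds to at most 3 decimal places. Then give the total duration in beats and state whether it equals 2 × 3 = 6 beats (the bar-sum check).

1) 0.0ms=0b +957.447ms=3/2b
2) 957.447ms=3/2b +957.447ms=3/2b
3) 1914.894ms=3b +638.298ms=1b
4) 2553.191ms=4b +1276.596ms=2b
Σ=6b of 6 (94bpm 3/8) — PASS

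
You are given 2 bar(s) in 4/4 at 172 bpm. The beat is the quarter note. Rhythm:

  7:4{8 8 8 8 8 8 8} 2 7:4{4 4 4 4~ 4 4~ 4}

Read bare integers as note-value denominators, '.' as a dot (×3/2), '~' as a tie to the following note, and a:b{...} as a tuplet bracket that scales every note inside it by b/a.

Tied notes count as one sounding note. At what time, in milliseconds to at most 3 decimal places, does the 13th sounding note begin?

1. 0.0ms @ 0 + 99.668ms (2/7)
2. 99.668ms @ 2/7 + 99.668ms (2/7)
3. 199.336ms @ 4/7 + 99.668ms (2/7)
4. 299.003ms @ 6/7 + 99.668ms (2/7)
5. 398.671ms @ 8/7 + 99.668ms (2/7)
6. 498.339ms @ 10/7 + 99.668ms (2/7)
7. 598.007ms @ 12/7 + 99.668ms (2/7)
8. 697.674ms @ 2 + 697.674ms (2)
9. 1395.349ms @ 4 + 199.336ms (4/7)
10. 1594.684ms @ 32/7 + 199.336ms (4/7)
11. 1794.02ms @ 36/7 + 199.336ms (4/7)
12. 1993.355ms @ 40/7 + 398.671ms (8/7)
13. 2392.027ms @ 48/7 + 398.671ms (8/7)

note 13 onset = 48/7b = 2392.027ms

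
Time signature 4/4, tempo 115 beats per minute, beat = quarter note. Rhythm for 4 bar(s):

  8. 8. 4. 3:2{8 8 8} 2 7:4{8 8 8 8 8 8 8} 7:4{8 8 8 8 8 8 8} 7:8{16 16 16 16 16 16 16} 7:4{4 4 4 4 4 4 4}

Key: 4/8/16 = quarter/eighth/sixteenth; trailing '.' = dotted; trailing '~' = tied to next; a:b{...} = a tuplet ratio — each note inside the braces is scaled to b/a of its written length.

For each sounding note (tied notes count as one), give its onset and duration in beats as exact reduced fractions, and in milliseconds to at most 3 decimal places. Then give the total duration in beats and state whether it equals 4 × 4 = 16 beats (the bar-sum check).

1) 0.0ms=0b +391.304ms=3/4b
2) 391.304ms=3/4b +391.304ms=3/4b
3) 782.609ms=3/2b +782.609ms=3/2b
4) 1565.217ms=3b +173.913ms=1/3b
5) 1739.13ms=10/3b +173.913ms=1/3b
6) 1913.043ms=11/3b +173.913ms=1/3b
7) 2086.957ms=4b +1043.478ms=2b
8) 3130.435ms=6b +149.068ms=2/7b
9) 3279.503ms=44/7b +149.068ms=2/7b
10) 3428.571ms=46/7b +149.068ms=2/7b
11) 3577.64ms=48/7b +149.068ms=2/7b
12) 3726.708ms=50/7b +149.068ms=2/7b
13) 3875.776ms=52/7b +149.068ms=2/7b
14) 4024.845ms=54/7b +149.068ms=2/7b
15) 4173.913ms=8b +149.068ms=2/7b
16) 4322.981ms=58/7b +149.068ms=2/7b
17) 4472.05ms=60/7b +149.068ms=2/7b
18) 4621.118ms=62/7b +149.068ms=2/7b
19) 4770.186ms=64/7b +149.068ms=2/7b
20) 4919.255ms=66/7b +149.068ms=2/7b
21) 5068.323ms=68/7b +149.068ms=2/7b
22) 5217.391ms=10b +149.068ms=2/7b
23) 5366.46ms=72/7b +149.068ms=2/7b
24) 5515.528ms=74/7b +149.068ms=2/7b
25) 5664.596ms=76/7b +149.068ms=2/7b
26) 5813.665ms=78/7b +149.068ms=2/7b
27) 5962.733ms=80/7b +149.068ms=2/7b
28) 6111.801ms=82/7b +149.068ms=2/7b
29) 6260.87ms=12b +298.137ms=4/7b
30) 6559.006ms=88/7b +298.137ms=4/7b
31) 6857.143ms=92/7b +298.137ms=4/7b
32) 7155.28ms=96/7b +298.137ms=4/7b
33) 7453.416ms=100/7b +298.137ms=4/7b
34) 7751.553ms=104/7b +298.137ms=4/7b
35) 8049.689ms=108/7b +298.137ms=4/7b
Σ=16b of 16 (115bpm 4/4) — PASS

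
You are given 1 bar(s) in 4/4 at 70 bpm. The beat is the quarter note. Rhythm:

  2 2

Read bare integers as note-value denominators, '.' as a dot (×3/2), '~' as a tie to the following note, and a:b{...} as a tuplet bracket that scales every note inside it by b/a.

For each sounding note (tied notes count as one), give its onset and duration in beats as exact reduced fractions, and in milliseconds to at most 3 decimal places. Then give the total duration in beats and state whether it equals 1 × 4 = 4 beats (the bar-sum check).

1) 0.0ms=0b +1714.286ms=2b
2) 1714.286ms=2b +1714.286ms=2b
Σ=4b of 4 (70bpm 4/4) — PASS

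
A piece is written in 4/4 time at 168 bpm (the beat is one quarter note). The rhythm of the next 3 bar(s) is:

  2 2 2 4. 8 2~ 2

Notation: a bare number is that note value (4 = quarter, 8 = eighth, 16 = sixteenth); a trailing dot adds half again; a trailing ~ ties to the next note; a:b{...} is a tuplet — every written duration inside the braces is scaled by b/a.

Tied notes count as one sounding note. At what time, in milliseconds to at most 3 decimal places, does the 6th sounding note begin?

note 6 onset = 8b = 2857.143ms

1. 0.0ms @ 0 + 714.286ms (2)
2. 714.286ms @ 2 + 714.286ms (2)
3. 1428.571ms @ 4 + 714.286ms (2)
4. 2142.857ms @ 6 + 535.714ms (3/2)
5. 2678.571ms @ 15/2 + 178.571ms (1/2)
6. 2857.143ms @ 8 + 1428.571ms (4)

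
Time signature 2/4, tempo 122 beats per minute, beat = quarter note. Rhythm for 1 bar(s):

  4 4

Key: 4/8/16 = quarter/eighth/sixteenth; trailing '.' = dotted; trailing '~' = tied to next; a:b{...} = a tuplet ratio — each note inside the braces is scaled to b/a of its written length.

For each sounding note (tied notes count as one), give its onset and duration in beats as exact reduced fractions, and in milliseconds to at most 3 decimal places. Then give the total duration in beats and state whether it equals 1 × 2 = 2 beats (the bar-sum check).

1) 0.0ms=0b +491.803ms=1b
2) 491.803ms=1b +491.803ms=1b
Σ=2b of 2 (122bpm 2/4) — PASS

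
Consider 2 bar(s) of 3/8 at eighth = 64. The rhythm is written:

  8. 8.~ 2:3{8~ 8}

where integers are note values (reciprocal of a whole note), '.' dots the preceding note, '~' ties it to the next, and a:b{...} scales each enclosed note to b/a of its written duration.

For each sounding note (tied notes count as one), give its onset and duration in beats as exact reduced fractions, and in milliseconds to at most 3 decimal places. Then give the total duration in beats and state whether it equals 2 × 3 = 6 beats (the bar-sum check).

1) 0.0ms=0b +1406.25ms=3/2b
2) 1406.25ms=3/2b +4218.75ms=9/2b
Σ=6b of 6 (64bpm 3/8) — PASS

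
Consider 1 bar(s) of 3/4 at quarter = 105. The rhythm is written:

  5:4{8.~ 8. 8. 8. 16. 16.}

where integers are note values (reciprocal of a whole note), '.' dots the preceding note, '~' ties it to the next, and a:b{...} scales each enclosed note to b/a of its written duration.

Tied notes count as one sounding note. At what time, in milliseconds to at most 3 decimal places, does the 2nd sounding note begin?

note 2 onset = 6/5b = 685.714ms

1. 0.0ms @ 0 + 685.714ms (6/5)
2. 685.714ms @ 6/5 + 342.857ms (3/5)
3. 1028.571ms @ 9/5 + 342.857ms (3/5)
4. 1371.429ms @ 12/5 + 171.429ms (3/10)
5. 1542.857ms @ 27/10 + 171.429ms (3/10)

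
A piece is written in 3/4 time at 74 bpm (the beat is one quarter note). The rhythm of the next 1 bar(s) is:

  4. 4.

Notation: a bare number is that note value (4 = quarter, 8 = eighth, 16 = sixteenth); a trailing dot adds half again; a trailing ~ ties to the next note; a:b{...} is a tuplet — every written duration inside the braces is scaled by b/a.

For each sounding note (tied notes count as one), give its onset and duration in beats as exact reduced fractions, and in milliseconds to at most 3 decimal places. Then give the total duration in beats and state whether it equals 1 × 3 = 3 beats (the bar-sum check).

1) 0.0ms=0b +1216.216ms=3/2b
2) 1216.216ms=3/2b +1216.216ms=3/2b
Σ=3b of 3 (74bpm 3/4) — PASS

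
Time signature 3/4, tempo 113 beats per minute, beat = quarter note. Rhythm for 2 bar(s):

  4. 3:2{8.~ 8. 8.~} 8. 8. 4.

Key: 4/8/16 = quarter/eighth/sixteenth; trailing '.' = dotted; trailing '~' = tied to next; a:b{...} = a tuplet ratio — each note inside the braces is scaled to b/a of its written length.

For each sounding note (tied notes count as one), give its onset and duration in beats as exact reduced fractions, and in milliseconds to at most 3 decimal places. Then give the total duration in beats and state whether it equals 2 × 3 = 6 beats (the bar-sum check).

1) 0.0ms=0b +796.46ms=3/2b
2) 796.46ms=3/2b +530.973ms=1b
3) 1327.434ms=5/2b +663.717ms=5/4b
4) 1991.15ms=15/4b +398.23ms=3/4b
5) 2389.381ms=9/2b +796.46ms=3/2b
Σ=6b of 6 (113bpm 3/4) — PASS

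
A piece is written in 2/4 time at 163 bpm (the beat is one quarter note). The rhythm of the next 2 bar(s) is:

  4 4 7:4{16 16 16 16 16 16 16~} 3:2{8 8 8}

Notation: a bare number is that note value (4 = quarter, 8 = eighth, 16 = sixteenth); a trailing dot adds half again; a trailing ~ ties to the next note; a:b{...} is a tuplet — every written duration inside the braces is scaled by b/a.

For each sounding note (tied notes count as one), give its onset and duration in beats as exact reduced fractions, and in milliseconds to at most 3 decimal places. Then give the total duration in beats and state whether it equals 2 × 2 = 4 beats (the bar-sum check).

1) 0.0ms=0b +368.098ms=1b
2) 368.098ms=1b +368.098ms=1b
3) 736.196ms=2b +52.585ms=1/7b
4) 788.782ms=15/7b +52.585ms=1/7b
5) 841.367ms=16/7b +52.585ms=1/7b
6) 893.953ms=17/7b +52.585ms=1/7b
7) 946.538ms=18/7b +52.585ms=1/7b
8) 999.124ms=19/7b +52.585ms=1/7b
9) 1051.709ms=20/7b +175.285ms=10/21b
10) 1226.994ms=10/3b +122.699ms=1/3b
11) 1349.693ms=11/3b +122.699ms=1/3b
Σ=4b of 4 (163bpm 2/4) — PASS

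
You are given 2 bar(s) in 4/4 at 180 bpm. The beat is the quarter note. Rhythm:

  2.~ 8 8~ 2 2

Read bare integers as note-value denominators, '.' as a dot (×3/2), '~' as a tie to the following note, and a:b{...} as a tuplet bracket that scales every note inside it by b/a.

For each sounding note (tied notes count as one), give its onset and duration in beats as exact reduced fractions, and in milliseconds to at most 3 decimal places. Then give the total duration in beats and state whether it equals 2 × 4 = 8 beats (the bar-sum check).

1) 0.0ms=0b +1166.667ms=7/2b
2) 1166.667ms=7/2b +833.333ms=5/2b
3) 2000.0ms=6b +666.667ms=2b
Σ=8b of 8 (180bpm 4/4) — PASS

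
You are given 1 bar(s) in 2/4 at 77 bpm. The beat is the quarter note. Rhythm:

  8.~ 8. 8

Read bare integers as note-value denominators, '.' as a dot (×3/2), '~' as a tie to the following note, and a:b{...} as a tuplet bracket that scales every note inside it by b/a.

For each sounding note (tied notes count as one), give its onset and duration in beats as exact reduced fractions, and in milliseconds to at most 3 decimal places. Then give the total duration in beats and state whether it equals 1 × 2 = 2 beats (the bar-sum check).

1) 0.0ms=0b +1168.831ms=3/2b
2) 1168.831ms=3/2b +389.61ms=1/2b
Σ=2b of 2 (77bpm 2/4) — PASS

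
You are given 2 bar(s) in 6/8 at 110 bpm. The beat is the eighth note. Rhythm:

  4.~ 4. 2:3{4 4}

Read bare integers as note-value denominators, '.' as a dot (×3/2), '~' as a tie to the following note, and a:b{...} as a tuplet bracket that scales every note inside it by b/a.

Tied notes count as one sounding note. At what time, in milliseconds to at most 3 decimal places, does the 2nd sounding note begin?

1. 0.0ms @ 0 + 3272.727ms (6)
2. 3272.727ms @ 6 + 1636.364ms (3)
3. 4909.091ms @ 9 + 1636.364ms (3)

note 2 onset = 6b = 3272.727ms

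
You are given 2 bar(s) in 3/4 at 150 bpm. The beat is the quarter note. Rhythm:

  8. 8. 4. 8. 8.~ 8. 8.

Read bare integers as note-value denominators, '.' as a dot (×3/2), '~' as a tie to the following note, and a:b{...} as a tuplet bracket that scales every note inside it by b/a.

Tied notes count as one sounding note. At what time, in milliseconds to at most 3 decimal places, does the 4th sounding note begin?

note 4 onset = 3b = 1200.0ms

1. 0.0ms @ 0 + 300.0ms (3/4)
2. 300.0ms @ 3/4 + 300.0ms (3/4)
3. 600.0ms @ 3/2 + 600.0ms (3/2)
4. 1200.0ms @ 3 + 300.0ms (3/4)
5. 1500.0ms @ 15/4 + 600.0ms (3/2)
6. 2100.0ms @ 21/4 + 300.0ms (3/4)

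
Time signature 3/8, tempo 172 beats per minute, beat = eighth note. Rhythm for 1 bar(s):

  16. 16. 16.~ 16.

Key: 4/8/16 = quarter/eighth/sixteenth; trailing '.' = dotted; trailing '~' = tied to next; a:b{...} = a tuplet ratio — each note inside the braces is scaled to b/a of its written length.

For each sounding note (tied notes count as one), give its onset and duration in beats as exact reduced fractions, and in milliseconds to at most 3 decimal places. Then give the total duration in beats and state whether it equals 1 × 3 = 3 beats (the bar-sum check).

1) 0.0ms=0b +261.628ms=3/4b
2) 261.628ms=3/4b +261.628ms=3/4b
3) 523.256ms=3/2b +523.256ms=3/2b
Σ=3b of 3 (172bpm 3/8) — PASS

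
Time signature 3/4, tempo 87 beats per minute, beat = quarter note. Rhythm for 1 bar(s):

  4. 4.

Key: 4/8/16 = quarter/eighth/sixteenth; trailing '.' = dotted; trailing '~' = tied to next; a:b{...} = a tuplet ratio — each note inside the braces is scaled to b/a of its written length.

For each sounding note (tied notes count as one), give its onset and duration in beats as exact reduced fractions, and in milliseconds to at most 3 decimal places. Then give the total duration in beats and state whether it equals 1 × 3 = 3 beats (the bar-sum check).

1) 0.0ms=0b +1034.483ms=3/2b
2) 1034.483ms=3/2b +1034.483ms=3/2b
Σ=3b of 3 (87bpm 3/4) — PASS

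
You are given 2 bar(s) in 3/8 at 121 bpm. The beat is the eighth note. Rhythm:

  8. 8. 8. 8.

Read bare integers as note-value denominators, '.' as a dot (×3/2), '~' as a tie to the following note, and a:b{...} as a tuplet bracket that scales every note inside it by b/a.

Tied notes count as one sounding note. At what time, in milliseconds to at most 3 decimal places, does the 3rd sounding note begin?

note 3 onset = 3b = 1487.603ms

1. 0.0ms @ 0 + 743.802ms (3/2)
2. 743.802ms @ 3/2 + 743.802ms (3/2)
3. 1487.603ms @ 3 + 743.802ms (3/2)
4. 2231.405ms @ 9/2 + 743.802ms (3/2)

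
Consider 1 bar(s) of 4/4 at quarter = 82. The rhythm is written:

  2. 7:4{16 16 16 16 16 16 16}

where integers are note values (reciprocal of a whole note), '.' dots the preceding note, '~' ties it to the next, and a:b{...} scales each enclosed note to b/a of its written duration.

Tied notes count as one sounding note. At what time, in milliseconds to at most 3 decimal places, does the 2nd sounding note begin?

note 2 onset = 3b = 2195.122ms

1. 0.0ms @ 0 + 2195.122ms (3)
2. 2195.122ms @ 3 + 104.53ms (1/7)
3. 2299.652ms @ 22/7 + 104.53ms (1/7)
4. 2404.181ms @ 23/7 + 104.53ms (1/7)
5. 2508.711ms @ 24/7 + 104.53ms (1/7)
6. 2613.24ms @ 25/7 + 104.53ms (1/7)
7. 2717.77ms @ 26/7 + 104.53ms (1/7)
8. 2822.3ms @ 27/7 + 104.53ms (1/7)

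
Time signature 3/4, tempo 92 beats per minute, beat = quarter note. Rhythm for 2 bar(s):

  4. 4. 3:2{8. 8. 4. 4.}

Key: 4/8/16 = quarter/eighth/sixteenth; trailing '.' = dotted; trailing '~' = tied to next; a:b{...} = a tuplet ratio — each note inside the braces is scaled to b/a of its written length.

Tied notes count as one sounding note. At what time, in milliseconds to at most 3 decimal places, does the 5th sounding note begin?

1. 0.0ms @ 0 + 978.261ms (3/2)
2. 978.261ms @ 3/2 + 978.261ms (3/2)
3. 1956.522ms @ 3 + 326.087ms (1/2)
4. 2282.609ms @ 7/2 + 326.087ms (1/2)
5. 2608.696ms @ 4 + 652.174ms (1)
6. 3260.87ms @ 5 + 652.174ms (1)

note 5 onset = 4b = 2608.696ms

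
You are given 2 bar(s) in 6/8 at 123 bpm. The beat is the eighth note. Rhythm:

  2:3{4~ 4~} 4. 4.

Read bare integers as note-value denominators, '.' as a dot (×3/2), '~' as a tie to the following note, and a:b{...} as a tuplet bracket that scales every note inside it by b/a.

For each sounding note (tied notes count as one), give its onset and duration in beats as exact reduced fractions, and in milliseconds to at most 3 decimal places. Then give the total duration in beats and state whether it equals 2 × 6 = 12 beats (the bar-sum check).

1) 0.0ms=0b +4390.244ms=9b
2) 4390.244ms=9b +1463.415ms=3b
Σ=12b of 12 (123bpm 6/8) — PASS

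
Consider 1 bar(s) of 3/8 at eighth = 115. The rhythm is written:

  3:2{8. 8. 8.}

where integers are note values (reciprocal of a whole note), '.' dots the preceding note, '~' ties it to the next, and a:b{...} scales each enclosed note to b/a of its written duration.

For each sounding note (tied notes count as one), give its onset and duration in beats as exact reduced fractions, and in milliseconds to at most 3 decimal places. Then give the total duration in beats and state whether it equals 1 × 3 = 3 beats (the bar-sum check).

1) 0.0ms=0b +521.739ms=1b
2) 521.739ms=1b +521.739ms=1b
3) 1043.478ms=2b +521.739ms=1b
Σ=3b of 3 (115bpm 3/8) — PASS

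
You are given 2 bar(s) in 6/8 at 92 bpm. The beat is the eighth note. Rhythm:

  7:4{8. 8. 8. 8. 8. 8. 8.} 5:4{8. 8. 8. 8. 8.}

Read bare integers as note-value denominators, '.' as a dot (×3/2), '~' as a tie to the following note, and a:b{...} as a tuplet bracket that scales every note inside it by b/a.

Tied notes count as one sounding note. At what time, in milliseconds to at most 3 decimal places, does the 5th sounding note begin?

1. 0.0ms @ 0 + 559.006ms (6/7)
2. 559.006ms @ 6/7 + 559.006ms (6/7)
3. 1118.012ms @ 12/7 + 559.006ms (6/7)
4. 1677.019ms @ 18/7 + 559.006ms (6/7)
5. 2236.025ms @ 24/7 + 559.006ms (6/7)
6. 2795.031ms @ 30/7 + 559.006ms (6/7)
7. 3354.037ms @ 36/7 + 559.006ms (6/7)
8. 3913.043ms @ 6 + 782.609ms (6/5)
9. 4695.652ms @ 36/5 + 782.609ms (6/5)
10. 5478.261ms @ 42/5 + 782.609ms (6/5)
11. 6260.87ms @ 48/5 + 782.609ms (6/5)
12. 7043.478ms @ 54/5 + 782.609ms (6/5)

note 5 onset = 24/7b = 2236.025ms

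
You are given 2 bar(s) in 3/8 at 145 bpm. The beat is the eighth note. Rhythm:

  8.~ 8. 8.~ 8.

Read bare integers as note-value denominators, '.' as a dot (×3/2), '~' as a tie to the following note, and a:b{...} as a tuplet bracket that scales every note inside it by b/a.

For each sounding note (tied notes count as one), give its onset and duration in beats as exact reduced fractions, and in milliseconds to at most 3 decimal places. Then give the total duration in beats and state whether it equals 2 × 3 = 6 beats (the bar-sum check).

1) 0.0ms=0b +1241.379ms=3b
2) 1241.379ms=3b +1241.379ms=3b
Σ=6b of 6 (145bpm 3/8) — PASS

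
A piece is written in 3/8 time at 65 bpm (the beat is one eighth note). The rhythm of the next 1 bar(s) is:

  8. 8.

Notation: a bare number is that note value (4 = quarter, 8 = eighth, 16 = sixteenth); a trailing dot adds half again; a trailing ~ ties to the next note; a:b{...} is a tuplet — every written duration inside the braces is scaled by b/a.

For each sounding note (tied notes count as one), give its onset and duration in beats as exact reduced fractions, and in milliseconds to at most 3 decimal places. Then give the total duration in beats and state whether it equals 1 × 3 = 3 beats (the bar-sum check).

1) 0.0ms=0b +1384.615ms=3/2b
2) 1384.615ms=3/2b +1384.615ms=3/2b
Σ=3b of 3 (65bpm 3/8) — PASS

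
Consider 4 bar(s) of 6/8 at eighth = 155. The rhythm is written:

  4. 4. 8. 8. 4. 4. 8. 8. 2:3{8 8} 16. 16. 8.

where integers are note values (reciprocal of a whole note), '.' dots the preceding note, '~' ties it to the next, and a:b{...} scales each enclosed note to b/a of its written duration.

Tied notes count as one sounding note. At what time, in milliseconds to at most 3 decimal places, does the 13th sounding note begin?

note 13 onset = 45/2b = 8709.677ms

1. 0.0ms @ 0 + 1161.29ms (3)
2. 1161.29ms @ 3 + 1161.29ms (3)
3. 2322.581ms @ 6 + 580.645ms (3/2)
4. 2903.226ms @ 15/2 + 580.645ms (3/2)
5. 3483.871ms @ 9 + 1161.29ms (3)
6. 4645.161ms @ 12 + 1161.29ms (3)
7. 5806.452ms @ 15 + 580.645ms (3/2)
8. 6387.097ms @ 33/2 + 580.645ms (3/2)
9. 6967.742ms @ 18 + 580.645ms (3/2)
10. 7548.387ms @ 39/2 + 580.645ms (3/2)
11. 8129.032ms @ 21 + 290.323ms (3/4)
12. 8419.355ms @ 87/4 + 290.323ms (3/4)
13. 8709.677ms @ 45/2 + 580.645ms (3/2)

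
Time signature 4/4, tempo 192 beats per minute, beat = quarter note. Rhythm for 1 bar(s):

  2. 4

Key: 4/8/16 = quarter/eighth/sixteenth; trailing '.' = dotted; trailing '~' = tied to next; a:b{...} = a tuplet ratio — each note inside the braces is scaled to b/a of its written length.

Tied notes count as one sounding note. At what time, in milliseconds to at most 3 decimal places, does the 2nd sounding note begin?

note 2 onset = 3b = 937.5ms

1. 0.0ms @ 0 + 937.5ms (3)
2. 937.5ms @ 3 + 312.5ms (1)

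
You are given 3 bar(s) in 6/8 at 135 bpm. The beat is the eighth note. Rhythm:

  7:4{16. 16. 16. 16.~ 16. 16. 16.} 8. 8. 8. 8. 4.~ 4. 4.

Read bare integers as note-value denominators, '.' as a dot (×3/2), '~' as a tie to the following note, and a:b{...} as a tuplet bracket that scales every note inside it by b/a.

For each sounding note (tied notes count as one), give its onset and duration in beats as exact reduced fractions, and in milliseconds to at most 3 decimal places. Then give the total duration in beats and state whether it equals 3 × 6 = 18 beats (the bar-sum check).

1) 0.0ms=0b +190.476ms=3/7b
2) 190.476ms=3/7b +190.476ms=3/7b
3) 380.952ms=6/7b +190.476ms=3/7b
4) 571.429ms=9/7b +380.952ms=6/7b
5) 952.381ms=15/7b +190.476ms=3/7b
6) 1142.857ms=18/7b +190.476ms=3/7b
7) 1333.333ms=3b +666.667ms=3/2b
8) 2000.0ms=9/2b +666.667ms=3/2b
9) 2666.667ms=6b +666.667ms=3/2b
10) 3333.333ms=15/2b +666.667ms=3/2b
11) 4000.0ms=9b +2666.667ms=6b
12) 6666.667ms=15b +1333.333ms=3b
Σ=18b of 18 (135bpm 6/8) — PASS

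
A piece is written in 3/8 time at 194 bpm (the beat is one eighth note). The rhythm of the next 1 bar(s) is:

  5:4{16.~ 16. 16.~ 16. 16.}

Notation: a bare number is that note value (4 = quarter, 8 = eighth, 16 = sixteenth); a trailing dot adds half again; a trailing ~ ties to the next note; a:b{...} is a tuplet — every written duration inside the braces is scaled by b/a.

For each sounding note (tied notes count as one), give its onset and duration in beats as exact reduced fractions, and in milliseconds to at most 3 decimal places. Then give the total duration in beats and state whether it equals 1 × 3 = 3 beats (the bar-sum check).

1) 0.0ms=0b +371.134ms=6/5b
2) 371.134ms=6/5b +371.134ms=6/5b
3) 742.268ms=12/5b +185.567ms=3/5b
Σ=3b of 3 (194bpm 3/8) — PASS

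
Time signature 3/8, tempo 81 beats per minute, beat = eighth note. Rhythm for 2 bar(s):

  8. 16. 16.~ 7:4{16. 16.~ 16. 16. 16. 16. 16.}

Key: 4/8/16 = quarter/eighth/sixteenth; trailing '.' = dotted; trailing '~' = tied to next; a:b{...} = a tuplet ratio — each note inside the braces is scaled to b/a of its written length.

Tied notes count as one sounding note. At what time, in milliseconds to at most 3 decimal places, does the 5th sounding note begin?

1. 0.0ms @ 0 + 1111.111ms (3/2)
2. 1111.111ms @ 3/2 + 555.556ms (3/4)
3. 1666.667ms @ 9/4 + 873.016ms (33/28)
4. 2539.683ms @ 24/7 + 634.921ms (6/7)
5. 3174.603ms @ 30/7 + 317.46ms (3/7)
6. 3492.063ms @ 33/7 + 317.46ms (3/7)
7. 3809.524ms @ 36/7 + 317.46ms (3/7)
8. 4126.984ms @ 39/7 + 317.46ms (3/7)

note 5 onset = 30/7b = 3174.603ms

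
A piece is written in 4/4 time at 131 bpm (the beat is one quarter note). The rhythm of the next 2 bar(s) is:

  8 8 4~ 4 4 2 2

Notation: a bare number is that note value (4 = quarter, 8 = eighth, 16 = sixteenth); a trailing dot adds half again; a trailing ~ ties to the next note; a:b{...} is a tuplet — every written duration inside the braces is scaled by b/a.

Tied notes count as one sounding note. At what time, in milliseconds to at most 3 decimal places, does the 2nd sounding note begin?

1. 0.0ms @ 0 + 229.008ms (1/2)
2. 229.008ms @ 1/2 + 229.008ms (1/2)
3. 458.015ms @ 1 + 916.031ms (2)
4. 1374.046ms @ 3 + 458.015ms (1)
5. 1832.061ms @ 4 + 916.031ms (2)
6. 2748.092ms @ 6 + 916.031ms (2)

note 2 onset = 1/2b = 229.008ms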